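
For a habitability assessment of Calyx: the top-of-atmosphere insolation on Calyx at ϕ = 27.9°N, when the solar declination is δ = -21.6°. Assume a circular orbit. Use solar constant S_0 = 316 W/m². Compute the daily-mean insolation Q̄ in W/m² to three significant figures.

cos h₀ = −tan(+27.9°) tan(-21.600°) = 0.2096, h₀ = 1.3596 rad.
Bracket: h₀ sin ϕ sin δ + cos ϕ cos δ sin h₀ = 1.3596×0.46793×-0.36812 + 0.88377×0.92978×0.97778 = -0.234197 + 0.803453 = 0.569256.
Q̄ = (S_0/π) × [bracket] = (316/π) × 0.569256 = 57.26 W/m².

Q̄ ≈ 57.3 W/m²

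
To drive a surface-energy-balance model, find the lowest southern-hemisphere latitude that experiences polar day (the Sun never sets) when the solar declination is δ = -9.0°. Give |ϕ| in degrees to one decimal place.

Polar day requires cos h₀ = −tan ϕ tan δ ≤ −1, i.e. tan ϕ tan δ ≥ 1.
The boundary is |tan ϕ| · |tan δ| = 1, so |ϕ| = 90° − |δ| = 90° − 9.0° = 81.0° in the southern hemisphere.

|ϕ| = 81.0°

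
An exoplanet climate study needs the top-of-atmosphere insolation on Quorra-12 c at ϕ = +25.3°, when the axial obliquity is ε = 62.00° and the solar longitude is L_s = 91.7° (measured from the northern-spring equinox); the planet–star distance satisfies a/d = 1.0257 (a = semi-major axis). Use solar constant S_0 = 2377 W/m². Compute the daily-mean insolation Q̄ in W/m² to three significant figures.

Solar declination: sin δ = sin ε · sin L_s = sin 62.00° × sin 91.7° = 0.88256, so δ = +61.953°.
cos h₀ = −tan(+25.3°) tan(+61.953°) = -0.8872, h₀ = 2.6621 rad.
Bracket: h₀ sin ϕ sin δ + cos ϕ cos δ sin h₀ = 2.6621×0.42736×0.88256 + 0.90408×0.47020×0.46130 = 1.004066 + 0.196098 = 1.200164.
Inverse-square distance factor (a/d)² = 1.0257² = 1.052060.
Q̄ = (S_0/π) × 1.052060 × [bracket] = (2377/π) × 1.052060 × 1.200164 = 955.3 W/m².

Q̄ ≈ 955 W/m²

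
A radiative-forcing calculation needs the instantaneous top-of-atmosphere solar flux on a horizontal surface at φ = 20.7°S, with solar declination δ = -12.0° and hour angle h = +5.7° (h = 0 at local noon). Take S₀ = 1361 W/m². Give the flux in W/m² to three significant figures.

cos θ_z = sin φ sin δ + cos φ cos δ cos h = 0.073492 + 0.910478 = 0.983970.
Flux = S₀ · cos θ_z = 1361 × 0.983970 = 1339 W/m².

1.34e+03 W/m²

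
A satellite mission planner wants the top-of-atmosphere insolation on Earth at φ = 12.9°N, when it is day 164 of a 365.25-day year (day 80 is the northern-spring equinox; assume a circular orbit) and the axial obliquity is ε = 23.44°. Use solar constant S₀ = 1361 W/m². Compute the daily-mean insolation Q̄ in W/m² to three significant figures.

Solar longitude: λ_s = 360° × (164 − 80)/365.25 = 82.793°.
sin δ = sin 23.44° × sin 82.793° = 0.39465, so δ = +23.244°.
cos H₀ = −tan(+12.9°) tan(+23.244°) = -0.0984, H₀ = 1.6693 rad.
Bracket: H₀ sin φ sin δ + cos φ cos δ sin H₀ = 1.6693×0.22325×0.39465 + 0.97476×0.91883×0.99515 = 0.147075 + 0.891295 = 1.038370.
Q̄ = (S₀/π) × [bracket] = (1361/π) × 1.038370 = 449.8 W/m².

Q̄ ≈ 450 W/m²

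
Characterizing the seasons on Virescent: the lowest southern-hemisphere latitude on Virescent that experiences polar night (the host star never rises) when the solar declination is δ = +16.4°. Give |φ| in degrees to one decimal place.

Polar night requires cos H₀ = −tan φ tan δ ≥ 1, i.e. tan φ tan δ ≤ −1.
The boundary is |tan φ| · |tan δ| = 1, so |φ| = 90° − |δ| = 90° − 16.4° = 73.6° in the southern hemisphere.

|φ| = 73.6°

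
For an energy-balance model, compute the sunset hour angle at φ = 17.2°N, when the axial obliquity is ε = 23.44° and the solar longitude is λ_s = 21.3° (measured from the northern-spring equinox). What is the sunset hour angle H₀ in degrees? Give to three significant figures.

Solar declination: sin δ = sin ε · sin λ_s = sin 23.44° × sin 21.3° = 0.14450, so δ = +8.308°.
cos H₀ = −tan φ · tan δ = −tan(+17.2°) × tan(+8.308°) = -0.0452, so H₀ = 1.6160 rad = 92.59°.

H₀ = 92.6°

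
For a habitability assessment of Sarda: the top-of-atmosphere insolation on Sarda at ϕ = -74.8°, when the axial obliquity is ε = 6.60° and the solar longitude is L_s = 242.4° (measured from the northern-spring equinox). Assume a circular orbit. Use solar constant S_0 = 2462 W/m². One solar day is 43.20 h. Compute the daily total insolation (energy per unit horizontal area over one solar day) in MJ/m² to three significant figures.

52.9 MJ/m²

Solar declination: sin δ = sin ε · sin L_s = sin 6.60° × sin 242.4° = -0.10186, so δ = -5.846°.
cos h₀ = −tan(-74.8°) tan(-5.846°) = -0.3769, h₀ = 1.9572 rad.
Bracket: h₀ sin ϕ sin δ + cos ϕ cos δ sin h₀ = 1.9572×-0.96502×-0.10186 + 0.26219×0.99480×0.92627 = 0.192387 + 0.241596 = 0.433983.
Q̄ = (S_0/π) × [bracket] = (2462/π) × 0.433983 = 340.10 W/m².
Daily total = Q̄ × 43.20 h × 3600 s/h = 340.10 × 43.20 × 3600 / 10⁶ = 52.89 MJ/m².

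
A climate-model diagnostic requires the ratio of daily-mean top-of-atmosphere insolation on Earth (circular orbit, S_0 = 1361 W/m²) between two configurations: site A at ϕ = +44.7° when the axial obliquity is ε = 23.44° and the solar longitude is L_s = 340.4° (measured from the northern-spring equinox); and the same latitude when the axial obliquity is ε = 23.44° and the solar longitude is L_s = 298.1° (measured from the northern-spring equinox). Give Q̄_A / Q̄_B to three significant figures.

Q̄_A / Q̄_B ≈ 1.74

— Configuration A (ϕ=+44.7°):
Solar declination: sin δ = sin ε · sin L_s = sin 23.44° × sin 340.4° = -0.13344, so δ = -7.668°.
cos h₀ = −tan(+44.7°) tan(-7.668°) = 0.1332, h₀ = 1.4372 rad.
Bracket: h₀ sin ϕ sin δ + cos ϕ cos δ sin h₀ = 1.4372×0.70339×-0.13344 + 0.71080×0.99106×0.99108 = -0.134896 + 0.698162 = 0.563266.
Q̄ = (S_0/π) × [bracket] = (1361/π) × 0.563266 = 244.02 W/m².
— Configuration B (ϕ=+44.7°):
Solar declination: sin δ = sin ε · sin L_s = sin 23.44° × sin 298.1° = -0.35090, so δ = -20.542°.
cos h₀ = −tan(+44.7°) tan(-20.542°) = 0.3708, h₀ = 1.1909 rad.
Bracket: h₀ sin ϕ sin δ + cos ϕ cos δ sin h₀ = 1.1909×0.70339×-0.35090 + 0.71080×0.93641×0.92870 = -0.293937 + 0.618143 = 0.324206.
Q̄ = (S_0/π) × [bracket] = (1361/π) × 0.324206 = 140.45 W/m².
Ratio Q̄_A / Q̄_B = 244.02 / 140.45 = 1.737.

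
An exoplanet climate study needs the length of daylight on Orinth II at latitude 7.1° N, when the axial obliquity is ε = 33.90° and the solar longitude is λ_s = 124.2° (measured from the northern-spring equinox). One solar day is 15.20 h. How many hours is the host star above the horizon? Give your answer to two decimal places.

7.91 h

Solar declination: sin δ = sin ε · sin λ_s = sin 33.90° × sin 124.2° = 0.46130, so δ = +27.471°.
cos H₀ = −tan φ · tan δ = −tan(+7.1°) × tan(+27.471°) = -0.0648, so H₀ = 1.6356 rad = 93.71°.
Daylight = 2H₀/(2π) × 15.20 h = (1.6356/π) × 15.20 = 7.91 h.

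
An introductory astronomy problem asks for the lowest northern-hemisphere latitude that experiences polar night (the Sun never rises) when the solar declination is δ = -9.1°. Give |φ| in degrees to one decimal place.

Polar night requires cos H₀ = −tan φ tan δ ≥ 1, i.e. tan φ tan δ ≤ −1.
The boundary is |tan φ| · |tan δ| = 1, so |φ| = 90° − |δ| = 90° − 9.1° = 80.9° in the northern hemisphere.

|φ| = 80.9°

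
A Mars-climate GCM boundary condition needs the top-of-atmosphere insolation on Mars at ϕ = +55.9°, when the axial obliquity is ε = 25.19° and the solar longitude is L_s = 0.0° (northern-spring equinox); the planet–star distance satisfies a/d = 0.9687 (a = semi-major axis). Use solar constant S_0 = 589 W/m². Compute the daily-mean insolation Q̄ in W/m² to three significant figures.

Q̄ ≈ 98.6 W/m²

Solar declination: sin δ = sin ε · sin L_s = sin 25.19° × sin 0.0° = 0.00000, so δ = +0.000°.
cos h₀ = −tan(+55.9°) tan(+0.000°) = -0.0000, h₀ = 1.5708 rad.
Bracket: h₀ sin ϕ sin δ + cos ϕ cos δ sin h₀ = 1.5708×0.82806×0.00000 + 0.56064×1.00000×1.00000 = 0.000000 + 0.560640 = 0.560640.
Inverse-square distance factor (a/d)² = 0.9687² = 0.938380.
Q̄ = (S_0/π) × 0.938380 × [bracket] = (589/π) × 0.938380 × 0.560640 = 98.63 W/m².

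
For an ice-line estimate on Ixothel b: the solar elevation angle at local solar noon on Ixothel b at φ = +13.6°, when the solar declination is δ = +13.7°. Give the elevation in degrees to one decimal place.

89.9°

At local noon the hour angle is zero, so the zenith angle equals |φ − δ| = |+13.6° − (+13.700°)| = 0.100°.
Elevation = 90° − 0.100° = 89.9°.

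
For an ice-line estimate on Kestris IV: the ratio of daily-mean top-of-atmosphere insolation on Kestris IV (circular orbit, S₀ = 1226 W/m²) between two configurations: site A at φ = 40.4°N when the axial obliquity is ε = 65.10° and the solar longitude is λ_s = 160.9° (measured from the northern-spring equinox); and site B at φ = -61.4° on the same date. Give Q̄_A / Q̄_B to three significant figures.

Q̄_A / Q̄_B ≈ 8.49

— Configuration A (φ=+40.4°):
Solar declination: sin δ = sin ε · sin λ_s = sin 65.10° × sin 160.9° = 0.29680, so δ = +17.266°.
cos H₀ = −tan(+40.4°) tan(+17.266°) = -0.2645, H₀ = 1.8385 rad.
Bracket: H₀ sin φ sin δ + cos φ cos δ sin H₀ = 1.8385×0.64812×0.29680 + 0.76154×0.95494×0.96438 = 0.353658 + 0.701321 = 1.054979.
Q̄ = (S₀/π) × [bracket] = (1226/π) × 1.054979 = 411.70 W/m².
— Configuration B (φ=-61.4°):
cos H₀ = −tan(-61.4°) tan(+17.266°) = 0.5701, H₀ = 0.9642 rad.
Bracket: H₀ sin φ sin δ + cos φ cos δ sin H₀ = 0.9642×-0.87798×0.29680 + 0.47869×0.95494×0.82160 = -0.251256 + 0.375570 = 0.124314.
Q̄ = (S₀/π) × [bracket] = (1226/π) × 0.124314 = 48.513 W/m².
Ratio Q̄_A / Q̄_B = 411.70 / 48.513 = 8.486.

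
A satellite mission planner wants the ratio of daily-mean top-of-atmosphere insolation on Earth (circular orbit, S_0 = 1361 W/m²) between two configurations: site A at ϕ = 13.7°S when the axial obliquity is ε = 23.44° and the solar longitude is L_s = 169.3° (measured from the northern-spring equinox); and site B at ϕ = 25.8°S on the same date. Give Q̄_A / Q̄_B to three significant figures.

Q̄_A / Q̄_B ≈ 1.11

— Configuration A (ϕ=-13.7°):
Solar declination: sin δ = sin ε · sin L_s = sin 23.44° × sin 169.3° = 0.07386, so δ = +4.235°.
cos h₀ = −tan(-13.7°) tan(+4.235°) = 0.0181, h₀ = 1.5527 rad.
Bracket: h₀ sin ϕ sin δ + cos ϕ cos δ sin h₀ = 1.5527×-0.23684×0.07386 + 0.97155×0.99727×0.99984 = -0.027161 + 0.968743 = 0.941582.
Q̄ = (S_0/π) × [bracket] = (1361/π) × 0.941582 = 407.91 W/m².
— Configuration B (ϕ=-25.8°):
cos h₀ = −tan(-25.8°) tan(+4.235°) = 0.0358, h₀ = 1.5350 rad.
Bracket: h₀ sin ϕ sin δ + cos ϕ cos δ sin h₀ = 1.5350×-0.43523×0.07386 + 0.90032×0.99727×0.99936 = -0.049344 + 0.897287 = 0.847943.
Q̄ = (S_0/π) × [bracket] = (1361/π) × 0.847943 = 367.35 W/m².
Ratio Q̄_A / Q̄_B = 407.91 / 367.35 = 1.110.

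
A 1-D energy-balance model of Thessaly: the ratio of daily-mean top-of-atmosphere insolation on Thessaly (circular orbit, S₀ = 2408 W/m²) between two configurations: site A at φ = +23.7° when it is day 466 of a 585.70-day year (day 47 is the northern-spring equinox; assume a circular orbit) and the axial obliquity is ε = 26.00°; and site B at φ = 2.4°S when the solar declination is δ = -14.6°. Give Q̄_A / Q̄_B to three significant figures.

— Configuration A (φ=+23.7°):
Solar longitude: λ_s = 360° × (466 − 47)/585.70 = 257.538°.
sin δ = sin 26.00° × sin 257.538° = -0.42804, so δ = -25.343°.
cos H₀ = −tan(+23.7°) tan(-25.343°) = 0.2079, H₀ = 1.3614 rad.
Bracket: H₀ sin φ sin δ + cos φ cos δ sin H₀ = 1.3614×0.40195×-0.42804 + 0.91566×0.90376×0.97815 = -0.234230 + 0.809455 = 0.575225.
Q̄ = (S₀/π) × [bracket] = (2408/π) × 0.575225 = 440.90 W/m².
— Configuration B (φ=-2.4°):
cos H₀ = −tan(-2.4°) tan(-14.600°) = -0.0109, H₀ = 1.5817 rad.
Bracket: H₀ sin φ sin δ + cos φ cos δ sin H₀ = 1.5817×-0.04188×-0.25207 + 0.99912×0.96771×0.99994 = 0.016698 + 0.966800 = 0.983498.
Q̄ = (S₀/π) × [bracket] = (2408/π) × 0.983498 = 753.84 W/m².
Ratio Q̄_A / Q̄_B = 440.90 / 753.84 = 0.5849.

Q̄_A / Q̄_B ≈ 0.585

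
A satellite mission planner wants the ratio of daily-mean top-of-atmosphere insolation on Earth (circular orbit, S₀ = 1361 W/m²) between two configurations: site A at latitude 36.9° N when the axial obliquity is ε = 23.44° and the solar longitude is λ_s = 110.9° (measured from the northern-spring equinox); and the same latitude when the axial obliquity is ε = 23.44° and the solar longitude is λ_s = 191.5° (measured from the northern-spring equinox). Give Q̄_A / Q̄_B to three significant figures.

— Configuration A (φ=+36.9°):
Solar declination: sin δ = sin ε · sin λ_s = sin 23.44° × sin 110.9° = 0.37162, so δ = +21.815°.
cos H₀ = −tan(+36.9°) tan(+21.815°) = -0.3005, H₀ = 1.8761 rad.
Bracket: H₀ sin φ sin δ + cos φ cos δ sin H₀ = 1.8761×0.60042×0.37162 + 0.79968×0.92839×0.95377 = 0.418611 + 0.708093 = 1.126704.
Q̄ = (S₀/π) × [bracket] = (1361/π) × 1.126704 = 488.11 W/m².
— Configuration B (φ=+36.9°):
Solar declination: sin δ = sin ε · sin λ_s = sin 23.44° × sin 191.5° = -0.07931, so δ = -4.549°.
cos H₀ = −tan(+36.9°) tan(-4.549°) = 0.0597, H₀ = 1.5110 rad.
Bracket: H₀ sin φ sin δ + cos φ cos δ sin H₀ = 1.5110×0.60042×-0.07931 + 0.79968×0.99685×0.99821 = -0.071953 + 0.795734 = 0.723781.
Q̄ = (S₀/π) × [bracket] = (1361/π) × 0.723781 = 313.56 W/m².
Ratio Q̄_A / Q̄_B = 488.11 / 313.56 = 1.557.

Q̄_A / Q̄_B ≈ 1.56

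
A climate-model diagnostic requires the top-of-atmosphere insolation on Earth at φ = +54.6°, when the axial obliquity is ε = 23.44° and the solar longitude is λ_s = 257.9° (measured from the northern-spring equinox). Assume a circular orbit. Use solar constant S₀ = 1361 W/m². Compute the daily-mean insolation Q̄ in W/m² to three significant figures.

Q̄ ≈ 57.6 W/m²

Solar declination: sin δ = sin ε · sin λ_s = sin 23.44° × sin 257.9° = -0.38895, so δ = -22.889°.
cos H₀ = −tan(+54.6°) tan(-22.889°) = 0.5941, H₀ = 0.9347 rad.
Bracket: H₀ sin φ sin δ + cos φ cos δ sin H₀ = 0.9347×0.81513×-0.38895 + 0.57928×0.92126×0.80440 = -0.296342 + 0.429282 = 0.132940.
Q̄ = (S₀/π) × [bracket] = (1361/π) × 0.132940 = 57.59 W/m².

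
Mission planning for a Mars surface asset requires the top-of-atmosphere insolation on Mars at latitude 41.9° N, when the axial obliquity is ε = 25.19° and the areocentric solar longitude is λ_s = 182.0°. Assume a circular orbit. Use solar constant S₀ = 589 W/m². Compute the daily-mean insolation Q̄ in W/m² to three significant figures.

sin δ = sin 25.19° × sin 182.0° = -0.01485, so δ = -0.851°.
cos H₀ = −tan(+41.9°) tan(-0.851°) = 0.0133, H₀ = 1.5575 rad.
Bracket: H₀ sin φ sin δ + cos φ cos δ sin H₀ = 1.5575×0.66783×-0.01485 + 0.74431×0.99989×0.99991 = -0.015446 + 0.744161 = 0.728715.
Q̄ = (S₀/π) × [bracket] = (589/π) × 0.728715 = 136.6 W/m².

Q̄ ≈ 137 W/m²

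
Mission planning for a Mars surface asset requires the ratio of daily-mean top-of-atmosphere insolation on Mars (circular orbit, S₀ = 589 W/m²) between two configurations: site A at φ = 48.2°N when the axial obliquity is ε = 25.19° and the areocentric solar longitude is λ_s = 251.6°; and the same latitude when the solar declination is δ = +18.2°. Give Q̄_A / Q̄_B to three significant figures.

Q̄_A / Q̄_B ≈ 0.204

— Configuration A (φ=+48.2°):
sin δ = sin 25.19° × sin 251.6° = -0.40386, so δ = -23.820°.
cos H₀ = −tan(+48.2°) tan(-23.820°) = 0.4938, H₀ = 1.0544 rad.
Bracket: H₀ sin φ sin δ + cos φ cos δ sin H₀ = 1.0544×0.74548×-0.40386 + 0.66653×0.91482×0.86960 = -0.317448 + 0.530243 = 0.212795.
Q̄ = (S₀/π) × [bracket] = (589/π) × 0.212795 = 39.896 W/m².
— Configuration B (φ=+48.2°):
cos H₀ = −tan(+48.2°) tan(+18.200°) = -0.3677, H₀ = 1.9474 rad.
Bracket: H₀ sin φ sin δ + cos φ cos δ sin H₀ = 1.9474×0.74548×0.31233 + 0.66653×0.94997×0.92993 = 0.453424 + 0.588816 = 1.042240.
Q̄ = (S₀/π) × [bracket] = (589/π) × 1.042240 = 195.40 W/m².
Ratio Q̄_A / Q̄_B = 39.896 / 195.40 = 0.2042.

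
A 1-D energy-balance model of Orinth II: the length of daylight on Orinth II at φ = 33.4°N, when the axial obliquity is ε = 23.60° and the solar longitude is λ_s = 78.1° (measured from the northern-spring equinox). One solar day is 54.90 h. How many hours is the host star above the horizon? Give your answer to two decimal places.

32.42 h

Solar declination: sin δ = sin ε · sin λ_s = sin 23.60° × sin 78.1° = 0.39175, so δ = +23.063°.
cos H₀ = −tan φ · tan δ = −tan(+33.4°) × tan(+23.063°) = -0.2807, so H₀ = 1.8554 rad = 106.30°.
Daylight = 2H₀/(2π) × 54.90 h = (1.8554/π) × 54.90 = 32.42 h.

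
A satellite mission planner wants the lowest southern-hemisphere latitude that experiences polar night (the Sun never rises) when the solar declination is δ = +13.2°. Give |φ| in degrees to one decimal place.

|φ| = 76.8°

Polar night requires cos H₀ = −tan φ tan δ ≥ 1, i.e. tan φ tan δ ≤ −1.
The boundary is |tan φ| · |tan δ| = 1, so |φ| = 90° − |δ| = 90° − 13.2° = 76.8° in the southern hemisphere.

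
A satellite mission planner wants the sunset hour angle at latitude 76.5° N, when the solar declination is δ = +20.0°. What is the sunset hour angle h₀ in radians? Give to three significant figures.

Sunrise equation: cos h₀ = −tan ϕ · tan δ = -1.5160 ≤ −1, so the Sun never sets (polar day) and h₀ = π.

h₀ = 3.14 rad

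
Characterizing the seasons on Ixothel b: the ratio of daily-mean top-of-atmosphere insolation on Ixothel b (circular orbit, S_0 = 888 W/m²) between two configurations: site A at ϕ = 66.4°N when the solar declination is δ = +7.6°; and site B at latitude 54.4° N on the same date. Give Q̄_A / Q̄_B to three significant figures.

Q̄_A / Q̄_B ≈ 0.801

— Configuration A (ϕ=+66.4°):
cos h₀ = −tan(+66.4°) tan(+7.600°) = -0.3054, h₀ = 1.8812 rad.
Bracket: h₀ sin ϕ sin δ + cos ϕ cos δ sin h₀ = 1.8812×0.91636×0.13226 + 0.40035×0.99122×0.95222 = 0.227997 + 0.377874 = 0.605871.
Q̄ = (S_0/π) × [bracket] = (888/π) × 0.605871 = 171.25 W/m².
— Configuration B (ϕ=+54.4°):
cos h₀ = −tan(+54.4°) tan(+7.600°) = -0.1864, h₀ = 1.7583 rad.
Bracket: h₀ sin ϕ sin δ + cos ϕ cos δ sin h₀ = 1.7583×0.81310×0.13226 + 0.58212×0.99122×0.98248 = 0.189089 + 0.566900 = 0.755989.
Q̄ = (S_0/π) × [bracket] = (888/π) × 0.755989 = 213.69 W/m².
Ratio Q̄_A / Q̄_B = 171.25 / 213.69 = 0.8014.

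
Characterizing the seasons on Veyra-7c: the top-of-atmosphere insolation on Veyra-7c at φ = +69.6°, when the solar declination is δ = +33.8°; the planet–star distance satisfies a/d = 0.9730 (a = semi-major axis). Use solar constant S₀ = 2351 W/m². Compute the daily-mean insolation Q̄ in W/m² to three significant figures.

Q̄ ≈ 1.16e+03 W/m²

cos H₀ = −tan(+69.6°) tan(+33.800°) = -1.8001 ≤ −1 ⇒ polar day, H₀ = π.
Bracket: H₀ sin φ sin δ + cos φ cos δ sin H₀ = 3.1416×0.93728×0.55630 + 0.34857×0.83098×0.00000 = 1.638058 + 0.000000 = 1.638058.
Inverse-square distance factor (a/d)² = 0.9730² = 0.946729.
Q̄ = (S₀/π) × 0.946729 × [bracket] = (2351/π) × 0.946729 × 1.638058 = 1161 W/m².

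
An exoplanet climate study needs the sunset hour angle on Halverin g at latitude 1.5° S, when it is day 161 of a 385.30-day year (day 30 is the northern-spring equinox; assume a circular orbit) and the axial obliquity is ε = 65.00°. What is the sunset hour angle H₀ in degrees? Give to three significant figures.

Solar longitude: λ_s = 360° × (161 − 30)/385.30 = 122.398°.
sin δ = sin 65.00° × sin 122.398° = 0.76524, so δ = +49.928°.
cos H₀ = −tan φ · tan δ = −tan(-1.5°) × tan(+49.928°) = 0.0311, so H₀ = 1.5397 rad = 88.22°.

H₀ = 88.2°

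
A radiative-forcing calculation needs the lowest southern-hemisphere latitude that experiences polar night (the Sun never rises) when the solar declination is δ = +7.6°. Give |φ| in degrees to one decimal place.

Polar night requires cos H₀ = −tan φ tan δ ≥ 1, i.e. tan φ tan δ ≤ −1.
The boundary is |tan φ| · |tan δ| = 1, so |φ| = 90° − |δ| = 90° − 7.6° = 82.4° in the southern hemisphere.

|φ| = 82.4°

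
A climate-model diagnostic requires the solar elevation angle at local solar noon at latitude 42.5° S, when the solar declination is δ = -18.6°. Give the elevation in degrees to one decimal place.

66.1°

At local noon the hour angle is zero, so the zenith angle equals |ϕ − δ| = |-42.5° − (-18.600°)| = 23.900°.
Elevation = 90° − 23.900° = 66.1°.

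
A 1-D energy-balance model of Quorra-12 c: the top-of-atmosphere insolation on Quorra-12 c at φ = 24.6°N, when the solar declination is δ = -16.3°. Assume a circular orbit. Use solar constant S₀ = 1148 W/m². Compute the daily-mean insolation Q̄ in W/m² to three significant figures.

cos H₀ = −tan(+24.6°) tan(-16.300°) = 0.1339, H₀ = 1.4365 rad.
Bracket: H₀ sin φ sin δ + cos φ cos δ sin H₀ = 1.4365×0.41628×-0.28067 + 0.90924×0.95981×0.99100 = -0.167837 + 0.864843 = 0.697006.
Q̄ = (S₀/π) × [bracket] = (1148/π) × 0.697006 = 254.7 W/m².

Q̄ ≈ 255 W/m²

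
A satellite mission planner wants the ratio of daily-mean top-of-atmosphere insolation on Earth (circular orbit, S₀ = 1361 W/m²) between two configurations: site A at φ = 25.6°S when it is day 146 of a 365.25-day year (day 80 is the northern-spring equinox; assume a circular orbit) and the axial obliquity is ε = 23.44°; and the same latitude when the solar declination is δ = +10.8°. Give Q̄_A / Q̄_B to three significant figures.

Q̄_A / Q̄_B ≈ 0.801

— Configuration A (φ=-25.6°):
Solar longitude: λ_s = 360° × (146 − 80)/365.25 = 65.051°.
sin δ = sin 23.44° × sin 65.051° = 0.36067, so δ = +21.141°.
cos H₀ = −tan(-25.6°) tan(+21.141°) = 0.1853, H₀ = 1.3844 rad.
Bracket: H₀ sin φ sin δ + cos φ cos δ sin H₀ = 1.3844×-0.43209×0.36067 + 0.90183×0.93269×0.98269 = -0.215748 + 0.826568 = 0.610820.
Q̄ = (S₀/π) × [bracket] = (1361/π) × 0.610820 = 264.62 W/m².
— Configuration B (φ=-25.6°):
cos H₀ = −tan(-25.6°) tan(+10.800°) = 0.0914, H₀ = 1.4793 rad.
Bracket: H₀ sin φ sin δ + cos φ cos δ sin H₀ = 1.4793×-0.43209×0.18738 + 0.90183×0.98229×0.99581 = -0.119772 + 0.882147 = 0.762375.
Q̄ = (S₀/π) × [bracket] = (1361/π) × 0.762375 = 330.28 W/m².
Ratio Q̄_A / Q̄_B = 264.62 / 330.28 = 0.8012.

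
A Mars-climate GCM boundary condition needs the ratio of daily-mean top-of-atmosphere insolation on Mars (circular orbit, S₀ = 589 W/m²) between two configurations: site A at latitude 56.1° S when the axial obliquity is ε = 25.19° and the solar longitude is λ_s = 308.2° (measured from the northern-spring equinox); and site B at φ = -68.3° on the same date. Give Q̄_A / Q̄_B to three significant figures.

Q̄_A / Q̄_B ≈ 1.05

— Configuration A (φ=-56.1°):
Solar declination: sin δ = sin ε · sin λ_s = sin 25.19° × sin 308.2° = -0.33448, so δ = -19.541°.
cos H₀ = −tan(-56.1°) tan(-19.541°) = -0.5282, H₀ = 2.1272 rad.
Bracket: H₀ sin φ sin δ + cos φ cos δ sin H₀ = 2.1272×-0.83001×-0.33448 + 0.55775×0.94240×0.84913 = 0.590557 + 0.446323 = 1.036880.
Q̄ = (S₀/π) × [bracket] = (589/π) × 1.036880 = 194.40 W/m².
— Configuration B (φ=-68.3°):
cos H₀ = −tan(-68.3°) tan(-19.541°) = -0.8919, H₀ = 2.6723 rad.
Bracket: H₀ sin φ sin δ + cos φ cos δ sin H₀ = 2.6723×-0.92913×-0.33448 + 0.36975×0.94240×0.45229 = 0.830485 + 0.157602 = 0.988087.
Q̄ = (S₀/π) × [bracket] = (589/π) × 0.988087 = 185.25 W/m².
Ratio Q̄_A / Q̄_B = 194.40 / 185.25 = 1.049.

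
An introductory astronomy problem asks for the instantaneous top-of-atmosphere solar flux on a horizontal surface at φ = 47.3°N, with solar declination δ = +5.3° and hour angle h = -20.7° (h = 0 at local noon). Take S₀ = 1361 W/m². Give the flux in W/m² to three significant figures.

cos θ_z = sin φ sin δ + cos φ cos δ cos h = 0.067884 + 0.631668 = 0.699552.
Flux = S₀ · cos θ_z = 1361 × 0.699552 = 952.1 W/m².

952 W/m²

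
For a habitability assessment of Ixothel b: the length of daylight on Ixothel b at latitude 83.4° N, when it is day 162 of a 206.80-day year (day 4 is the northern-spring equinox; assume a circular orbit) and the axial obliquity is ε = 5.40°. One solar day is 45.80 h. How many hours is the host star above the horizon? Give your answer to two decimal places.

Solar longitude: λ_s = 360° × (162 − 4)/206.80 = 275.048°.
sin δ = sin 5.40° × sin 275.048° = -0.09374, so δ = -5.379°.
cos H₀ = −tan φ · tan δ = −tan(+83.4°) × tan(-5.379°) = 0.8138, so H₀ = 0.6202 rad = 35.53°.
Daylight = 2H₀/(2π) × 45.80 h = (0.6202/π) × 45.80 = 9.04 h.

9.04 h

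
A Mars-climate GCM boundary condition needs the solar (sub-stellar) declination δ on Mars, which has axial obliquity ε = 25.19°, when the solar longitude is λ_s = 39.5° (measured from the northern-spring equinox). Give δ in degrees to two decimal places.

δ = +15.71°

sin δ = sin ε · sin λ_s = sin 25.19° × sin 39.5° = 0.270728.
δ = arcsin(0.270728) = +15.71°.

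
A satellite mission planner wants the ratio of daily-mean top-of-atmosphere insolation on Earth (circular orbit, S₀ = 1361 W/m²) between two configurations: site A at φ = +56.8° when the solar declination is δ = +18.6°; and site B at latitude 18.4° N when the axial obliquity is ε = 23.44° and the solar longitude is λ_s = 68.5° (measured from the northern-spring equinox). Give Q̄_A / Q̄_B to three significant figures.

— Configuration A (φ=+56.8°):
cos H₀ = −tan(+56.8°) tan(+18.600°) = -0.5143, H₀ = 2.1110 rad.
Bracket: H₀ sin φ sin δ + cos φ cos δ sin H₀ = 2.1110×0.83676×0.31896 + 0.54756×0.94777×0.85762 = 0.563411 + 0.445071 = 1.008482.
Q̄ = (S₀/π) × [bracket] = (1361/π) × 1.008482 = 436.89 W/m².
— Configuration B (φ=+18.4°):
Solar declination: sin δ = sin ε · sin λ_s = sin 23.44° × sin 68.5° = 0.37011, so δ = +21.722°.
cos H₀ = −tan(+18.4°) tan(+21.722°) = -0.1325, H₀ = 1.7037 rad.
Bracket: H₀ sin φ sin δ + cos φ cos δ sin H₀ = 1.7037×0.31565×0.37011 + 0.94888×0.92899×0.99118 = 0.199035 + 0.873725 = 1.072760.
Q̄ = (S₀/π) × [bracket] = (1361/π) × 1.072760 = 464.74 W/m².
Ratio Q̄_A / Q̄_B = 436.89 / 464.74 = 0.9401.

Q̄_A / Q̄_B ≈ 0.940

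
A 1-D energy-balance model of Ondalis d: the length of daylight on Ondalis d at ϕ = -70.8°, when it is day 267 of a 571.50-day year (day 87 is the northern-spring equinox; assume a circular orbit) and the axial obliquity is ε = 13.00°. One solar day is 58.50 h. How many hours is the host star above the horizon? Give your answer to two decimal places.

Solar longitude: L_s = 360° × (267 − 87)/571.50 = 113.386°.
sin δ = sin 13.00° × sin 113.386° = 0.20647, so δ = +11.916°.
cos h₀ = −tan ϕ · tan δ = −tan(-70.8°) × tan(+11.916°) = 0.6060, so h₀ = 0.9198 rad = 52.70°.
Daylight = 2h₀/(2π) × 58.50 h = (0.9198/π) × 58.50 = 17.13 h.

17.13 h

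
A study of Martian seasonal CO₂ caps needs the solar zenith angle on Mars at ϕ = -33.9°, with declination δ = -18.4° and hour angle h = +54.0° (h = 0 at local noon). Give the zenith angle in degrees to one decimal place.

θ_z = 50.3°

cos θ_z = sin ϕ sin δ + cos ϕ cos δ cos h = 0.176052 + 0.462927 = 0.638979.
θ_z = arccos(0.638979) = 50.3°.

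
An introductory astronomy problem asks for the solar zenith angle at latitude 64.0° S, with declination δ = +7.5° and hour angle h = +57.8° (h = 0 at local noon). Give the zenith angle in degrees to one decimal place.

θ_z = 83.4°

cos θ_z = sin φ sin δ + cos φ cos δ cos h = -0.117316 + 0.231599 = 0.114283.
θ_z = arccos(0.114283) = 83.4°.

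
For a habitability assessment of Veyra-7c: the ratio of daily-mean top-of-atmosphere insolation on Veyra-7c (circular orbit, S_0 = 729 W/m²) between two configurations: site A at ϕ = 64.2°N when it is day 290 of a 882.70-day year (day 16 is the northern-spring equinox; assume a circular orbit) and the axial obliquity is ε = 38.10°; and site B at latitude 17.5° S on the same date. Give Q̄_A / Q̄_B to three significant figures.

Q̄_A / Q̄_B ≈ 3.06

— Configuration A (ϕ=+64.2°):
Solar longitude: L_s = 360° × (290 − 16)/882.70 = 111.748°.
sin δ = sin 38.10° × sin 111.748° = 0.57312, so δ = +34.968°.
cos h₀ = −tan(+64.2°) tan(+34.968°) = -1.4467 ≤ −1 ⇒ polar day, h₀ = π.
Bracket: h₀ sin ϕ sin δ + cos ϕ cos δ sin h₀ = 3.1416×0.90032×0.57312 + 0.43523×0.81947×0.00000 = 1.621039 + 0.000000 = 1.621039.
Q̄ = (S_0/π) × [bracket] = (729/π) × 1.621039 = 376.16 W/m².
— Configuration B (ϕ=-17.5°):
cos h₀ = −tan(-17.5°) tan(+34.968°) = 0.2205, h₀ = 1.3485 rad.
Bracket: h₀ sin ϕ sin δ + cos ϕ cos δ sin h₀ = 1.3485×-0.30071×0.57312 + 0.95372×0.81947×0.97538 = -0.232404 + 0.762303 = 0.529899.
Q̄ = (S_0/π) × [bracket] = (729/π) × 0.529899 = 122.96 W/m².
Ratio Q̄_A / Q̄_B = 376.16 / 122.96 = 3.059.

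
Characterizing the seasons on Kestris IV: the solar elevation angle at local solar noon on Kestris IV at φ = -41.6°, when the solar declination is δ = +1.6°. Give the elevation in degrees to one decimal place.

46.8°

At local noon the hour angle is zero, so the zenith angle equals |φ − δ| = |-41.6° − (+1.600°)| = 43.200°.
Elevation = 90° − 43.200° = 46.8°.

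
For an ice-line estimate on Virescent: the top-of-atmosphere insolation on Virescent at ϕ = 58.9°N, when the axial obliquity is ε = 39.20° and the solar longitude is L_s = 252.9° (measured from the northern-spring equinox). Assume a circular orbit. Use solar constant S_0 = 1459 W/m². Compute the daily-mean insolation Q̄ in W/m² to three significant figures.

Q̄ ≈ 0.00 W/m²

Solar declination: sin δ = sin ε · sin L_s = sin 39.20° × sin 252.9° = -0.60409, so δ = -37.163°.
cos h₀ = −tan(+58.9°) tan(-37.163°) = 1.2566 ≥ 1 ⇒ polar night, h₀ = 0 and Q̄ = 0.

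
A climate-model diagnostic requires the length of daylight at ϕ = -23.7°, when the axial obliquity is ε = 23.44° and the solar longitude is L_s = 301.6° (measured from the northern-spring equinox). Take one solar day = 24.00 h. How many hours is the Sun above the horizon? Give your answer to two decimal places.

13.21 h

Solar declination: sin δ = sin ε · sin L_s = sin 23.44° × sin 301.6° = -0.33881, so δ = -19.804°.
cos h₀ = −tan ϕ · tan δ = −tan(-23.7°) × tan(-19.804°) = -0.1581, so h₀ = 1.7295 rad = 99.10°.
Daylight = 2h₀/(2π) × 24.00 h = (1.7295/π) × 24.00 = 13.21 h.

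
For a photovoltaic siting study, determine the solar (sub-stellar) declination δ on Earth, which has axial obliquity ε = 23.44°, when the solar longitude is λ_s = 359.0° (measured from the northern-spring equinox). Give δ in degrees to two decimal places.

sin δ = sin ε · sin λ_s = sin 23.44° × sin 359.0° = -0.006942.
δ = arcsin(-0.006942) = -0.40°.

δ = -0.40°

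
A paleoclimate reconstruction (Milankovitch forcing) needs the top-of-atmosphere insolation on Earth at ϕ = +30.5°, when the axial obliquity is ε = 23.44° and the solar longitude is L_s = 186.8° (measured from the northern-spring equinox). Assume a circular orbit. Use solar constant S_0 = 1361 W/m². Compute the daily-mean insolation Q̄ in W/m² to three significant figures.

Solar declination: sin δ = sin ε · sin L_s = sin 23.44° × sin 186.8° = -0.04710, so δ = -2.700°.
cos h₀ = −tan(+30.5°) tan(-2.700°) = 0.0278, h₀ = 1.5430 rad.
Bracket: h₀ sin ϕ sin δ + cos ϕ cos δ sin h₀ = 1.5430×0.50754×-0.04710 + 0.86163×0.99889×0.99961 = -0.036886 + 0.860338 = 0.823452.
Q̄ = (S_0/π) × [bracket] = (1361/π) × 0.823452 = 356.7 W/m².

Q̄ ≈ 357 W/m²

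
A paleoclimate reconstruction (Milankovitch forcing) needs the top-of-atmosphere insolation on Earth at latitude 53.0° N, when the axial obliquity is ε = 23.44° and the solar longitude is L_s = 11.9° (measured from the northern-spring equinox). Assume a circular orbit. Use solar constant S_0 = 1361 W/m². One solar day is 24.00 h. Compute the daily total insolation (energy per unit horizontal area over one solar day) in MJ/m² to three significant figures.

Solar declination: sin δ = sin ε · sin L_s = sin 23.44° × sin 11.9° = 0.08203, so δ = +4.705°.
cos h₀ = −tan(+53.0°) tan(+4.705°) = -0.1092, h₀ = 1.6802 rad.
Bracket: h₀ sin ϕ sin δ + cos ϕ cos δ sin h₀ = 1.6802×0.79864×0.08203 + 0.60182×0.99663×0.99402 = 0.110074 + 0.596205 = 0.706279.
Q̄ = (S_0/π) × [bracket] = (1361/π) × 0.706279 = 305.97 W/m².
Daily total = Q̄ × 24.00 h × 3600 s/h = 305.97 × 24.00 × 3600 / 10⁶ = 26.44 MJ/m².

26.4 MJ/m²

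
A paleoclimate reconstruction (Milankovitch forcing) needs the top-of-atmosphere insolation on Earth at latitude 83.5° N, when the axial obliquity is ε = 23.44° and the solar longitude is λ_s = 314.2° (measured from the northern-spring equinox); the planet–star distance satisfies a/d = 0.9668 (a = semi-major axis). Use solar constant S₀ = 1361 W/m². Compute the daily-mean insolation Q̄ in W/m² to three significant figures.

Q̄ ≈ 0.00 W/m²

Solar declination: sin δ = sin ε · sin λ_s = sin 23.44° × sin 314.2° = -0.28518, so δ = -16.570°.
cos H₀ = −tan(+83.5°) tan(-16.570°) = 2.6114 ≥ 1 ⇒ polar night, H₀ = 0 and Q̄ = 0.
Inverse-square distance factor (a/d)² = 0.9668² = 0.934702.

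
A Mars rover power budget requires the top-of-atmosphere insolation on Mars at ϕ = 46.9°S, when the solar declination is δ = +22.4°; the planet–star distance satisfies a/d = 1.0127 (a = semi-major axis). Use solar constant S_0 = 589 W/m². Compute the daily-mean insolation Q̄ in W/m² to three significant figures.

Q̄ ≈ 49.4 W/m²

cos h₀ = −tan(-46.9°) tan(+22.400°) = 0.4405, h₀ = 1.1147 rad.
Bracket: h₀ sin ϕ sin δ + cos ϕ cos δ sin h₀ = 1.1147×-0.73016×0.38107 + 0.68327×0.92455×0.89777 = -0.310156 + 0.567137 = 0.256981.
Inverse-square distance factor (a/d)² = 1.0127² = 1.025561.
Q̄ = (S_0/π) × 1.025561 × [bracket] = (589/π) × 1.025561 × 0.256981 = 49.41 W/m².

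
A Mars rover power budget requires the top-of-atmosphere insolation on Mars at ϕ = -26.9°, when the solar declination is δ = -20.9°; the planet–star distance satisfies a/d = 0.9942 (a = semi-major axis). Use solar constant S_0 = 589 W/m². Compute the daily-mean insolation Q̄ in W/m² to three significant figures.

cos h₀ = −tan(-26.9°) tan(-20.900°) = -0.1937, h₀ = 1.7658 rad.
Bracket: h₀ sin ϕ sin δ + cos ϕ cos δ sin h₀ = 1.7658×-0.45243×-0.35674 + 0.89180×0.93420×0.98105 = 0.285000 + 0.817332 = 1.102332.
Inverse-square distance factor (a/d)² = 0.9942² = 0.988434.
Q̄ = (S_0/π) × 0.988434 × [bracket] = (589/π) × 0.988434 × 1.102332 = 204.3 W/m².

Q̄ ≈ 204 W/m²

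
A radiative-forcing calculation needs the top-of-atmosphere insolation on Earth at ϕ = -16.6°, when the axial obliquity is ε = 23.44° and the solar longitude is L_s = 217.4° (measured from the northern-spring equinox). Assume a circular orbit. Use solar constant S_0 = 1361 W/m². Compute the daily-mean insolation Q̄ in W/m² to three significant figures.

Solar declination: sin δ = sin ε · sin L_s = sin 23.44° × sin 217.4° = -0.24161, so δ = -13.981°.
cos h₀ = −tan(-16.6°) tan(-13.981°) = -0.0742, h₀ = 1.6451 rad.
Bracket: h₀ sin ϕ sin δ + cos ϕ cos δ sin h₀ = 1.6451×-0.28569×-0.24161 + 0.95832×0.97037×0.99724 = 0.113554 + 0.927358 = 1.040912.
Q̄ = (S_0/π) × [bracket] = (1361/π) × 1.040912 = 450.9 W/m².

Q̄ ≈ 451 W/m²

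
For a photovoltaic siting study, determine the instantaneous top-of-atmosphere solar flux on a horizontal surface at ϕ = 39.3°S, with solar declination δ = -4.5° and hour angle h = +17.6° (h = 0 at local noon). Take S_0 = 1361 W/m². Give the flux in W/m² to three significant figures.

cos θ_z = sin ϕ sin δ + cos ϕ cos δ cos h = 0.049694 + 0.735343 = 0.785037.
Flux = S_0 · cos θ_z = 1361 × 0.785037 = 1068 W/m².

1.07e+03 W/m²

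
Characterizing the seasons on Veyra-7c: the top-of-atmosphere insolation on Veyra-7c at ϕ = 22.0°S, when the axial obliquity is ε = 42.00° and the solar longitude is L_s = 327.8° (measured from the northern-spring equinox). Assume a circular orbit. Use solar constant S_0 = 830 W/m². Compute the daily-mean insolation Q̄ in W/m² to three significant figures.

Solar declination: sin δ = sin ε · sin L_s = sin 42.00° × sin 327.8° = -0.35656, so δ = -20.889°.
cos h₀ = −tan(-22.0°) tan(-20.889°) = -0.1542, h₀ = 1.7256 rad.
Bracket: h₀ sin ϕ sin δ + cos ϕ cos δ sin h₀ = 1.7256×-0.37461×-0.35656 + 0.92718×0.93427×0.98804 = 0.230490 + 0.855876 = 1.086366.
Q̄ = (S_0/π) × [bracket] = (830/π) × 1.086366 = 287.0 W/m².

Q̄ ≈ 287 W/m²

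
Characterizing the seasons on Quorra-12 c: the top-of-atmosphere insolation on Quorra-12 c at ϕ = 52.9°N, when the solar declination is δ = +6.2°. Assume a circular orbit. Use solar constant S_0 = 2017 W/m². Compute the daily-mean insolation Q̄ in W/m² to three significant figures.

cos h₀ = −tan(+52.9°) tan(+6.200°) = -0.1436, h₀ = 1.7149 rad.
Bracket: h₀ sin ϕ sin δ + cos ϕ cos δ sin h₀ = 1.7149×0.79758×0.10800 + 0.60321×0.99415×0.98963 = 0.147719 + 0.593463 = 0.741182.
Q̄ = (S_0/π) × [bracket] = (2017/π) × 0.741182 = 475.9 W/m².

Q̄ ≈ 476 W/m²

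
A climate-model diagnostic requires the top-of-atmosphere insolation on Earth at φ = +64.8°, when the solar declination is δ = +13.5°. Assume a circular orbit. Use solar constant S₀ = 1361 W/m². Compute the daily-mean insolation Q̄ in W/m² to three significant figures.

Q̄ ≈ 347 W/m²

cos H₀ = −tan(+64.8°) tan(+13.500°) = -0.5102, H₀ = 2.1062 rad.
Bracket: H₀ sin φ sin δ + cos φ cos δ sin H₀ = 2.1062×0.90483×0.23345 + 0.42578×0.97237×0.86006 = 0.444898 + 0.356078 = 0.800976.
Q̄ = (S₀/π) × [bracket] = (1361/π) × 0.800976 = 347.0 W/m².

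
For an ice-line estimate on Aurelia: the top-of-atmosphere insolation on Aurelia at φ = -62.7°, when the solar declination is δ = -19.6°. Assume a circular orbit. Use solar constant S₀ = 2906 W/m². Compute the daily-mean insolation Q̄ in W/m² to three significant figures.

cos H₀ = −tan(-62.7°) tan(-19.600°) = -0.6899, H₀ = 2.3321 rad.
Bracket: H₀ sin φ sin δ + cos φ cos δ sin H₀ = 2.3321×-0.88862×-0.33545 + 0.45865×0.94206×0.72390 = 0.695170 + 0.312780 = 1.007950.
Q̄ = (S₀/π) × [bracket] = (2906/π) × 1.007950 = 932.4 W/m².

Q̄ ≈ 932 W/m²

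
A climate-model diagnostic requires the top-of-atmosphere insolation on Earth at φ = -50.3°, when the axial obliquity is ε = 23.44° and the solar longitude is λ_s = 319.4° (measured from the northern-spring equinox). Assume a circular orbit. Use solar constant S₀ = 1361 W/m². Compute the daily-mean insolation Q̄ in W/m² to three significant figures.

Solar declination: sin δ = sin ε · sin λ_s = sin 23.44° × sin 319.4° = -0.25887, so δ = -15.003°.
cos H₀ = −tan(-50.3°) tan(-15.003°) = -0.3228, H₀ = 1.8995 rad.
Bracket: H₀ sin φ sin δ + cos φ cos δ sin H₀ = 1.8995×-0.76940×-0.25887 + 0.63877×0.96591×0.94646 = 0.378332 + 0.583960 = 0.962292.
Q̄ = (S₀/π) × [bracket] = (1361/π) × 0.962292 = 416.9 W/m².

Q̄ ≈ 417 W/m²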